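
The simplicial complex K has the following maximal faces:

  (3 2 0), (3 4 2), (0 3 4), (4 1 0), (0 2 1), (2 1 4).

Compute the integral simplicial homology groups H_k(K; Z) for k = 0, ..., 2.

H_0 ≅ Z,  H_1 = 0,  H_2 ≅ Z.

We work with the vertex ordering 0 < 1 < 2 < 3 < 4. The simplices of K, each written with vertices in increasing order, are:

  0-simplices (5): [0], [1], [2], [3], [4]
  1-simplices (9): [0,1], [0,2], [0,3], [0,4], [1,2], [1,4], [2,3], [2,4], [3,4]
  2-simplices (6): [0,1,2], [0,1,4], [0,2,3], [0,3,4], [1,2,4], [2,3,4]

giving chain groups C_0 ≅ Z^5, C_1 ≅ Z^9, C_2 ≅ Z^6.

The boundary map ∂_1: C_1 → C_0 sends each edge [p,q] (with p < q) to q − p. For instance
  ∂[2,3] = [3] − [2].
This gives a 5×9 integer matrix of rank 4; reducing to Smith normal form yields diagonal entries (1,1,1,1).

Boundary ∂_2: C_2 → C_1 maps a triangle to the signed sum of its edges. For instance
  ∂[0,1,4] = [1,4] − [0,4] + [0,1],
  ∂[0,1,2] = [1,2] − [0,2] + [0,1].
The resulting 9×6 matrix has rank 5, and its Smith normal form has invariant factors (1,1,1,1,1).

Computing H_k = (kernel of ∂_k) / (image of ∂_{k+1}):

  H_0: rank C_0 − rank ∂_1 = 5 − 4 = 1, and the invariant factors of ∂_1 are all 1, so H_0 = Z.
  H_1: rank ker ∂_1 − rank ∂_2 = (9 − 4) − 5 = 0, and the invariant factors of ∂_2 are all 1, so H_1 = 0.
  H_2: rank ker ∂_2 − rank ∂_3 = (6 − 5) − 0 = 1, and there is no ∂_3, so H_2 = Z.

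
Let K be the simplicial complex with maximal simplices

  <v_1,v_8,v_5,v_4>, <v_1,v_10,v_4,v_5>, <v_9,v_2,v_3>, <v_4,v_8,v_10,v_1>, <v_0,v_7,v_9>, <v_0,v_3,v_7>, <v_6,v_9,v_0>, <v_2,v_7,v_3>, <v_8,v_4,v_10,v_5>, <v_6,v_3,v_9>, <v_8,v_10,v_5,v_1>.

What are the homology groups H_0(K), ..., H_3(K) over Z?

Fix the vertex order v_0 < v_1 < v_2 < v_3 < v_4 < v_5 < v_6 < v_7 < v_8 < v_9 < v_10 and write every simplex with vertices in increasing order. Then dim K = 3 and the simplices of K are:

  0-simplices (11): [v_0], [v_1], [v_2], [v_3], [v_4], [v_5], [v_6], [v_7], [v_8], [v_9], [v_10]
  1-simplices (22): (22 of them)
  2-simplices (16): (16 of them)
  3-simplices (5): [v_1,v_4,v_5,v_8], [v_1,v_4,v_5,v_10], [v_1,v_4,v_8,v_10], [v_1,v_5,v_8,v_10], [v_4,v_5,v_8,v_10]

giving chain groups C_0 ≅ Z^11, C_1 ≅ Z^22, C_2 ≅ Z^16, C_3 ≅ Z^5.

∂_1: C_1 → C_0 is given by ∂[p,q] = [q] − [p].
The resulting 11×22 matrix has rank 9, and its Smith normal form has invariant factors (1,1,1,1,1,1,1,1,1).

Boundary ∂_2: C_2 → C_1 maps a triangle to the signed sum of its edges. For instance
  ∂[v_1,v_5,v_10] = [v_5,v_10] − [v_1,v_10] + [v_1,v_5],
  ∂[v_0,v_3,v_7] = [v_3,v_7] − [v_0,v_7] + [v_0,v_3].
The 22×16 boundary matrix has rank 12 and Smith normal form diag(1,1,1,1,1,1,1,1,1,1,1,1).

The boundary map ∂_3: C_3 → C_2 sends each 3-simplex σ to the alternating sum Σ_i (−1)^i (σ with its i-th vertex removed). For instance
  ∂[v_1,v_4,v_5,v_8] = [v_4,v_5,v_8] − [v_1,v_5,v_8] + [v_1,v_4,v_8] − [v_1,v_4,v_5],
  ∂[v_4,v_5,v_8,v_10] = [v_5,v_8,v_10] − [v_4,v_8,v_10] + [v_4,v_5,v_10] − [v_4,v_5,v_8].
As a 16×5 matrix over Z this has rank 4, with invariant factors (1,1,1,1).

Now H_k = ker ∂_k / im ∂_{k+1}, so:

  H_0: rank C_0 − rank ∂_1 = 11 − 9 = 2, and the invariant factors of ∂_1 are all 1, so H_0 = Z^2.
  H_1: rank ker ∂_1 − rank ∂_2 = (22 − 9) − 12 = 1, and the invariant factors of ∂_2 are all 1, so H_1 = Z.
  H_2: rank ker ∂_2 − rank ∂_3 = (16 − 12) − 4 = 0, and the invariant factors of ∂_3 are all 1, so H_2 = 0.
  H_3: rank ker ∂_3 − rank ∂_4 = (5 − 4) − 0 = 1, and there is no ∂_4, so H_3 = Z.

As a check, the Euler characteristic is 11 − 22 + 16 − 5 = 0, which agrees with 2 − 1 + 0 − 1 = 0.

H_0 ≅ Z^2,  H_1 ≅ Z,  H_2 = 0,  H_3 ≅ Z.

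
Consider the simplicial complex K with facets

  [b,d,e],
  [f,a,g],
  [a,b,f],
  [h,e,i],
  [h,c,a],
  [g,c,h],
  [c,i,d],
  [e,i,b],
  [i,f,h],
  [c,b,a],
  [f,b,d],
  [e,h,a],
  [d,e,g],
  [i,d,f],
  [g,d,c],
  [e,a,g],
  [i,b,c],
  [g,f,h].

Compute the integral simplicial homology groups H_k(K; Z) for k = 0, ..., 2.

H_0 ≅ Z,  H_1 ≅ Z ⊕ Z/2,  H_2 = 0.

Order the vertices as a < b < c < d < e < f < g < h < i. Listing each simplex with vertices in this order, K has dimension 2 with simplices:

  0-simplices (9): a, b, c, d, e, f, g, h, i
  1-simplices (27): ab, ac, ae, af, ag, ah, bc, bd, be, bf, bi, cd, cg, ch, ci, de, df, dg, di, eg, eh, ei, fg, fh, fi, gh, hi
  2-simplices (18): abc, abf, ach, aeg, aeh, afg, bci, bde, bdf, bei, cdg, cdi, cgh, deg, dfi, ehi, fgh, fhi

so the chain groups are C_0 ≅ Z^9, C_1 ≅ Z^27, C_2 ≅ Z^18.

Boundary ∂_1: C_1 → C_0 sends each edge [p,q] (with p < q) to q − p. For instance
  ∂bf = f − b.
This gives a 9×27 integer matrix of rank 8; reducing to Smith normal form yields diagonal entries (1,1,1,1,1,1,1,1).

The boundary map ∂_2: C_2 → C_1 sends each 2-simplex [p,q,r] to [q,r] − [p,r] + [p,q]. For instance
  ∂aeh = eh − ah + ae,
  ∂fhi = hi − fi + fh.
As a 27×18 matrix over Z this has rank 18, with invariant factors (1,1,1,1,1,1,1,1,1,1,1,1,1,1,1,1,1,2).

Computing H_k = (kernel of ∂_k) / (image of ∂_{k+1}):

  H_0: rank C_0 − rank ∂_1 = 9 − 8 = 1, and the invariant factors of ∂_1 are all 1, so H_0 = Z.
  H_1: rank ker ∂_1 − rank ∂_2 = (27 − 8) − 18 = 1, and ∂_2 has invariant factor 2 > 1, so H_1 = Z ⊕ Z/2.
  H_2: rank ker ∂_2 − rank ∂_3 = (18 − 18) − 0 = 0, and there is no ∂_3, so H_2 = 0.

As a check, the Euler characteristic is 9 − 27 + 18 = 0, which agrees with 1 − 1 + 0 = 0.
(K is a triangulation of the Klein bottle.)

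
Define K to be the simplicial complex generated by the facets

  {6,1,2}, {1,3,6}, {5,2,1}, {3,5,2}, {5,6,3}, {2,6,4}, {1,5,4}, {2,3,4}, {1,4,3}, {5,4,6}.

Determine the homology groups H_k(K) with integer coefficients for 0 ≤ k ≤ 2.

We work with the vertex ordering 1 < 2 < 3 < 4 < 5 < 6. The simplices of K, each written with vertices in increasing order, are:

  0-simplices (6): [1], [2], [3], [4], [5], [6]
  1-simplices (15): [1,2], [1,3], [1,4], [1,5], [1,6], [2,3], [2,4], [2,5], [2,6], [3,4], [3,5], [3,6], [4,5], [4,6], [5,6]
  2-simplices (10): [1,2,5], [1,2,6], [1,3,4], [1,3,6], [1,4,5], [2,3,4], [2,3,5], [2,4,6], [3,5,6], [4,5,6]

so the chain groups are C_0 ≅ Z^6, C_1 ≅ Z^15, C_2 ≅ Z^10.

∂_1: C_1 → C_0 sends each edge [p,q] (with p < q) to q − p. For instance
  ∂[3,6] = [6] − [3].
As a 6×15 matrix over Z this has rank 5, with invariant factors (1,1,1,1,1).

The boundary map ∂_2: C_2 → C_1 maps a triangle to the signed sum of its edges. For instance
  ∂[3,5,6] = [5,6] − [3,6] + [3,5],
  ∂[2,4,6] = [4,6] − [2,6] + [2,4].
This gives a 15×10 integer matrix of rank 10; reducing to Smith normal form yields diagonal entries (1,1,1,1,1,1,1,1,1,2).

Computing H_k = (kernel of ∂_k) / (image of ∂_{k+1}):

  H_0: rank C_0 − rank ∂_1 = 6 − 5 = 1, and the invariant factors of ∂_1 are all 1, so H_0 = Z.
  H_1: rank ker ∂_1 − rank ∂_2 = (15 − 5) − 10 = 0, and ∂_2 has invariant factor 2 > 1, so H_1 = Z/2.
  H_2: rank ker ∂_2 − rank ∂_3 = (10 − 10) − 0 = 0, and there is no ∂_3, so H_2 = 0.

(K is a triangulation of the real projective plane RP^2.)

H_0 = Z,  H_1 = Z/2,  H_2 = 0.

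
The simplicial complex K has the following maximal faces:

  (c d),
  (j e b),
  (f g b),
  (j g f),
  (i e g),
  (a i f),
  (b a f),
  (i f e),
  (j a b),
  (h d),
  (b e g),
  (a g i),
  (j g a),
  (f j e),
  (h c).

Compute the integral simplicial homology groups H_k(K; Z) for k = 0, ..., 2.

H_0 ≅ Z^2,  H_1 ≅ Z ⊕ Z_2,  H_2 = 0.

We work with the vertex ordering a < b < c < d < e < f < g < h < i < j. The simplices of K, each written with vertices in increasing order, are:

  0-simplices (10): a, b, c, d, e, f, g, h, i, j
  1-simplices (21): ab, af, ag, ai, aj, be, bf, bg, bj, cd, ch, dh, ef, eg, ei, ej, fg, fi, fj, gi, gj
  2-simplices (12): abf, abj, afi, agi, agj, beg, bej, bfg, efi, efj, egi, fgj

so the chain groups are C_0 ≅ Z^10, C_1 ≅ Z^21, C_2 ≅ Z^12.

∂_1: C_1 → C_0 is given by ∂[p,q] = [q] − [p]. For instance
  ∂dh = h − d.
The 10×21 boundary matrix has rank 8 and Smith normal form diag(1,1,1,1,1,1,1,1).

The boundary map ∂_2: C_2 → C_1 acts by ∂[p,q,r] = [q,r] − [p,r] + [p,q]. For instance
  ∂bej = ej − bj + be,
  ∂fgj = gj − fj + fg.
The resulting 21×12 matrix has rank 12, and its Smith normal form has invariant factors (1,1,1,1,1,1,1,1,1,1,1,2).

Reading off H_k = ker ∂_k / im ∂_{k+1}:

  H_0: rank C_0 − rank ∂_1 = 10 − 8 = 2, and the invariant factors of ∂_1 are all 1, so H_0 ≅ Z^2.
  H_1: rank ker ∂_1 − rank ∂_2 = (21 − 8) − 12 = 1, and ∂_2 has invariant factor 2 > 1, so H_1 ≅ Z ⊕ Z_2.
  H_2: rank ker ∂_2 − rank ∂_3 = (12 − 12) − 0 = 0, and there is no ∂_3, so H_2 ≅ 0.

As a check, the Euler characteristic is 10 − 21 + 12 = 1, which agrees with 2 − 1 + 0 = 1.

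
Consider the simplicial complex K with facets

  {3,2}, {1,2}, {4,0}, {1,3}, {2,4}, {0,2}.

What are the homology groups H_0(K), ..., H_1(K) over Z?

H_0 = Z,  H_1 = Z^2.

Fix the vertex order 0 < 1 < 2 < 3 < 4 and write every simplex with vertices in increasing order. Then dim K = 1 and the simplices of K are:

  0-simplices (5): [0], [1], [2], [3], [4]
  1-simplices (6): [0,2], [0,4], [1,2], [1,3], [2,3], [2,4]

Hence C_0 ≅ Z^5, C_1 ≅ Z^6.

Boundary ∂_1: C_1 → C_0 maps an edge to its endpoints' difference, ∂[p,q] = q − p.
As a 5×6 matrix over Z this has rank 4, with invariant factors (1,1,1,1).

Now H_k = ker ∂_k / im ∂_{k+1}, so:

  H_0: rank C_0 − rank ∂_1 = 5 − 4 = 1, and the invariant factors of ∂_1 are all 1, so H_0 = Z.
  H_1: rank ker ∂_1 − rank ∂_2 = (6 − 4) − 0 = 2, and there is no ∂_2, so H_1 = Z^2.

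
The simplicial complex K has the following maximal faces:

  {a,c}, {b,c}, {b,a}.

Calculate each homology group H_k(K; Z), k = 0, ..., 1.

H_0 ≅ Z,  H_1 ≅ Z.

Take the total order a < b < c on the vertex set. Then K (dimension 1) consists of the simplices:

  0-simplices (3): a, b, c
  1-simplices (3): ab, ac, bc

giving chain groups C_0 ≅ Z^3, C_1 ≅ Z^3.

∂_1: C_1 → C_0 sends each edge [p,q] (with p < q) to q − p. For instance
  ∂ab = b − a.
The resulting 3×3 matrix has rank 2, and its Smith normal form has invariant factors (1,1).

Reading off H_k = ker ∂_k / im ∂_{k+1}:

  H_0: rank C_0 − rank ∂_1 = 3 − 2 = 1, and the invariant factors of ∂_1 are all 1, so H_0 = Z.
  H_1: rank ker ∂_1 − rank ∂_2 = (3 − 2) − 0 = 1, and there is no ∂_2, so H_1 = Z.

(K is a triangulation of the circle S^1.)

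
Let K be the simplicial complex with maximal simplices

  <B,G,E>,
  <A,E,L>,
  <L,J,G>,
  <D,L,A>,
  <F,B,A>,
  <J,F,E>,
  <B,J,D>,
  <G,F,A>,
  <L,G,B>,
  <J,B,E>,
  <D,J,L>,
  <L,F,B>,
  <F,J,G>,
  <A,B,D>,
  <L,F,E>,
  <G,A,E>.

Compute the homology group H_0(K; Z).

H_0 ≅ Z.

Order the vertices as A < B < D < E < F < G < J < L. Listing each simplex with vertices in this order, K has dimension 2 with simplices:

  0-simplices (8): A, B, D, E, F, G, J, L
  1-simplices (24): AB, AD, AE, AF, AG, AL, BD, BE, BF, BG, BJ, BL, DJ, DL, EF, EG, EJ, EL, FG, FJ, FL, GJ, GL, JL
  2-simplices (16): ABD, ABF, ADL, AEG, AEL, AFG, BDJ, BEG, BEJ, BFL, BGL, DJL, EFJ, EFL, FGJ, GJL

so the chain groups are C_0 ≅ Z^8, C_1 ≅ Z^24, C_2 ≅ Z^16.

The boundary map ∂_1: C_1 → C_0 sends each edge [p,q] (with p < q) to q − p. For instance
  ∂FL = L − F.
The resulting 8×24 matrix has rank 7, and its Smith normal form has invariant factors (1,1,1,1,1,1,1).

∂_2: C_2 → C_1 maps a triangle to the signed sum of its edges. For instance
  ∂DJL = JL − DL + DJ,
  ∂EFL = FL − EL + EF.
The resulting 24×16 matrix has rank 15, and its Smith normal form has invariant factors (1,1,1,1,1,1,1,1,1,1,1,1,1,1,1).

Reading off H_k = ker ∂_k / im ∂_{k+1}:

  H_0: rank C_0 − rank ∂_1 = 8 − 7 = 1, and the invariant factors of ∂_1 are all 1, so H_0 ≅ Z.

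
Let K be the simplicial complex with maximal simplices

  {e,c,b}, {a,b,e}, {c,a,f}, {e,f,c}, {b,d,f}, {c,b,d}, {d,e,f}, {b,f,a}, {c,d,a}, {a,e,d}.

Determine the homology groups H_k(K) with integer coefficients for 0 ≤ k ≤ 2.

H_0 ≅ Z,  H_1 ≅ Z/2,  H_2 = 0.

Fix the vertex order a < b < c < d < e < f and write every simplex with vertices in increasing order. Then dim K = 2 and the simplices of K are:

  0-simplices (6): a, b, c, d, e, f
  1-simplices (15): ab, ac, ad, ae, af, bc, bd, be, bf, cd, ce, cf, de, df, ef
  2-simplices (10): abe, abf, acd, acf, ade, bcd, bce, bdf, cef, def

Hence C_0 ≅ Z^6, C_1 ≅ Z^15, C_2 ≅ Z^10.

∂_1: C_1 → C_0 sends each edge [p,q] (with p < q) to q − p.
The 6×15 boundary matrix has rank 5 and Smith normal form diag(1,1,1,1,1).

Boundary ∂_2: C_2 → C_1 sends each 2-simplex [p,q,r] to [q,r] − [p,r] + [p,q]. For instance
  ∂abe = be − ae + ab,
  ∂acf = cf − af + ac.
As a 15×10 matrix over Z this has rank 10, with invariant factors (1,1,1,1,1,1,1,1,1,2).

Reading off H_k = ker ∂_k / im ∂_{k+1}:

  H_0: rank C_0 − rank ∂_1 = 6 − 5 = 1, and the invariant factors of ∂_1 are all 1, so H_0 = Z.
  H_1: rank ker ∂_1 − rank ∂_2 = (15 − 5) − 10 = 0, and ∂_2 has invariant factor 2 > 1, so H_1 = Z/2.
  H_2: rank ker ∂_2 − rank ∂_3 = (10 − 10) − 0 = 0, and there is no ∂_3, so H_2 = 0.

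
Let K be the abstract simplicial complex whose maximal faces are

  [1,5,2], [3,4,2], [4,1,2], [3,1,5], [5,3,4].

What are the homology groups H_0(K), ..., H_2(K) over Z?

Take the total order 1 < 2 < 3 < 4 < 5 on the vertex set. Then K (dimension 2) consists of the simplices:

  0-simplices (5): [1], [2], [3], [4], [5]
  1-simplices (10): [1,2], [1,3], [1,4], [1,5], [2,3], [2,4], [2,5], [3,4], [3,5], [4,5]
  2-simplices (5): [1,2,4], [1,2,5], [1,3,5], [2,3,4], [3,4,5]

giving chain groups C_0 ≅ Z^5, C_1 ≅ Z^10, C_2 ≅ Z^5.

The boundary map ∂_1: C_1 → C_0 maps an edge to its endpoints' difference, ∂[p,q] = q − p. For instance
  ∂[1,3] = [3] − [1].
As a 5×10 matrix over Z this has rank 4, with invariant factors (1,1,1,1).

∂_2: C_2 → C_1 sends each 2-simplex [p,q,r] to [q,r] − [p,r] + [p,q]. For instance
  ∂[3,4,5] = [4,5] − [3,5] + [3,4],
  ∂[1,2,5] = [2,5] − [1,5] + [1,2].
This gives a 10×5 integer matrix of rank 5; reducing to Smith normal form yields diagonal entries (1,1,1,1,1).

Reading off H_k = ker ∂_k / im ∂_{k+1}:

  H_0: rank C_0 − rank ∂_1 = 5 − 4 = 1, and the invariant factors of ∂_1 are all 1, so H_0 ≅ Z.
  H_1: rank ker ∂_1 − rank ∂_2 = (10 − 4) − 5 = 1, and the invariant factors of ∂_2 are all 1, so H_1 ≅ Z.
  H_2: rank ker ∂_2 − rank ∂_3 = (5 − 5) − 0 = 0, and there is no ∂_3, so H_2 ≅ 0.

(K is a triangulation of the Möbius band.)

H_0 = Z,  H_1 = Z,  H_2 = 0.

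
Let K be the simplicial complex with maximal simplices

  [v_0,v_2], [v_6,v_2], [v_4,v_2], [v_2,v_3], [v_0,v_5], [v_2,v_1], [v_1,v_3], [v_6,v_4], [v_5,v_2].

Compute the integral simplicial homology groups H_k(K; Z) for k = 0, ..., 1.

Fix the vertex order v_0 < v_1 < v_2 < v_3 < v_4 < v_5 < v_6 and write every simplex with vertices in increasing order. Then dim K = 1 and the simplices of K are:

  0-simplices (7): [v_0], [v_1], [v_2], [v_3], [v_4], [v_5], [v_6]
  1-simplices (9): [v_0,v_2], [v_0,v_5], [v_1,v_2], [v_1,v_3], [v_2,v_3], [v_2,v_4], [v_2,v_5], [v_2,v_6], [v_4,v_6]

so the chain groups are C_0 ≅ Z^7, C_1 ≅ Z^9.

∂_1: C_1 → C_0 sends each edge [p,q] (with p < q) to q − p. For instance
  ∂[v_0,v_5] = [v_5] − [v_0].
The 7×9 boundary matrix has rank 6 and Smith normal form diag(1,1,1,1,1,1).

Computing H_k = (kernel of ∂_k) / (image of ∂_{k+1}):

  H_0: rank C_0 − rank ∂_1 = 7 − 6 = 1, and the invariant factors of ∂_1 are all 1, so H_0 = Z.
  H_1: rank ker ∂_1 − rank ∂_2 = (9 − 6) − 0 = 3, and there is no ∂_2, so H_1 = Z^3.

(K is a triangulation of a wedge of 3 circles.)

H_0 = Z,  H_1 = Z^3.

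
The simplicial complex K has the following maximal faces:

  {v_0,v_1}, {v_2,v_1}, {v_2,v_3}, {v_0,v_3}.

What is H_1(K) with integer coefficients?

H_1 ≅ Z.

Order the vertices as v_0 < v_1 < v_2 < v_3. Listing each simplex with vertices in this order, K has dimension 1 with simplices:

  0-simplices (4): [v_0], [v_1], [v_2], [v_3]
  1-simplices (4): [v_0,v_1], [v_0,v_3], [v_1,v_2], [v_2,v_3]

Hence C_0 ≅ Z^4, C_1 ≅ Z^4.

∂_1: C_1 → C_0 maps an edge to its endpoints' difference, ∂[p,q] = q − p. For instance
  ∂[v_2,v_3] = [v_3] − [v_2].
The resulting 4×4 matrix has rank 3, and its Smith normal form has invariant factors (1,1,1).

Reading off H_k = ker ∂_k / im ∂_{k+1}:

  H_1: rank ker ∂_1 − rank ∂_2 = (4 − 3) − 0 = 1, and there is no ∂_2, so H_1 ≅ Z.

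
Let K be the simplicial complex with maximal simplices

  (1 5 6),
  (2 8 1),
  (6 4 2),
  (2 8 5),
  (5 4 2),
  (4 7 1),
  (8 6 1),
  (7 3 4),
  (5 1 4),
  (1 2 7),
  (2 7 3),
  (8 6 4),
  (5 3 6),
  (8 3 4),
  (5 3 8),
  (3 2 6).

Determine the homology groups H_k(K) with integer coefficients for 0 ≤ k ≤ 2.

H_0 ≅ Z,  H_1 ≅ Z^2,  H_2 ≅ Z.

Order the vertices as 1 < 2 < 3 < 4 < 5 < 6 < 7 < 8. Listing each simplex with vertices in this order, K has dimension 2 with simplices:

  0-simplices (8): [1], [2], [3], [4], [5], [6], [7], [8]
  1-simplices (24): (24 of them)
  2-simplices (16): [1,2,7], [1,2,8], [1,4,5], [1,4,7], [1,5,6], [1,6,8], [2,3,6], [2,3,7], [2,4,5], [2,4,6], [2,5,8], [3,4,7], [3,4,8], [3,5,6], [3,5,8], [4,6,8]

so the chain groups are C_0 ≅ Z^8, C_1 ≅ Z^24, C_2 ≅ Z^16.

∂_1: C_1 → C_0 sends each edge [p,q] (with p < q) to q − p.
As a 8×24 matrix over Z this has rank 7, with invariant factors (1,1,1,1,1,1,1).

Boundary ∂_2: C_2 → C_1 maps a triangle to the signed sum of its edges. For instance
  ∂[1,5,6] = [5,6] − [1,6] + [1,5],
  ∂[1,4,7] = [4,7] − [1,7] + [1,4].
This gives a 24×16 integer matrix of rank 15; reducing to Smith normal form yields diagonal entries (1,1,1,1,1,1,1,1,1,1,1,1,1,1,1).

Reading off H_k = ker ∂_k / im ∂_{k+1}:

  H_0: rank C_0 − rank ∂_1 = 8 − 7 = 1, and the invariant factors of ∂_1 are all 1, so H_0 = Z.
  H_1: rank ker ∂_1 − rank ∂_2 = (24 − 7) − 15 = 2, and the invariant factors of ∂_2 are all 1, so H_1 = Z^2.
  H_2: rank ker ∂_2 − rank ∂_3 = (16 − 15) − 0 = 1, and there is no ∂_3, so H_2 = Z.

(K is a triangulation of the torus T^2.)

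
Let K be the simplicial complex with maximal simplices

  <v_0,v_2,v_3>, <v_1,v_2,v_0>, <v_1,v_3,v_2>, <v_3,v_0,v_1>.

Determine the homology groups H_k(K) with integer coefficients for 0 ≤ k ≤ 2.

K has 4 vertices, 6 edges, 4 triangles.
rank ∂_0 = 0, rank ∂_1 = 3 ⇒ b_0 = 4 − 0 − 3 = 1; all invariant factors of ∂_1 are 1 so no torsion. So H_0 ≅ Z.
rank ∂_1 = 3, rank ∂_2 = 3 ⇒ b_1 = 6 − 3 − 3 = 0; all invariant factors of ∂_2 are 1 so no torsion. So H_1 ≅ 0.
rank ∂_2 = 3, rank ∂_3 = 0 ⇒ b_2 = 4 − 3 − 0 = 1. So H_2 ≅ Z.

H_0 ≅ Z,  H_1 = 0,  H_2 ≅ Z.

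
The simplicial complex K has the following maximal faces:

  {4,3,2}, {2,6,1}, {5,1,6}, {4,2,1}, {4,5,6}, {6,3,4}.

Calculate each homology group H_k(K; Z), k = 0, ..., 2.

H_0 ≅ Z,  H_1 ≅ Z,  H_2 = 0.

Fix the vertex order 1 < 2 < 3 < 4 < 5 < 6 and write every simplex with vertices in increasing order. Then dim K = 2 and the simplices of K are:

  0-simplices (6): [1], [2], [3], [4], [5], [6]
  1-simplices (12): [1,2], [1,4], [1,5], [1,6], [2,3], [2,4], [2,6], [3,4], [3,6], [4,5], [4,6], [5,6]
  2-simplices (6): [1,2,4], [1,2,6], [1,5,6], [2,3,4], [3,4,6], [4,5,6]

giving chain groups C_0 ≅ Z^6, C_1 ≅ Z^12, C_2 ≅ Z^6.

Boundary ∂_1: C_1 → C_0 is given by ∂[p,q] = [q] − [p]. For instance
  ∂[2,4] = [4] − [2].
The resulting 6×12 matrix has rank 5, and its Smith normal form has invariant factors (1,1,1,1,1).

∂_2: C_2 → C_1 maps a triangle to the signed sum of its edges. For instance
  ∂[1,2,4] = [2,4] − [1,4] + [1,2],
  ∂[2,3,4] = [3,4] − [2,4] + [2,3].
As a 12×6 matrix over Z this has rank 6, with invariant factors (1,1,1,1,1,1).

From H_k ≅ ker(∂_k) / im(∂_{k+1}) we obtain:

  H_0: rank C_0 − rank ∂_1 = 6 − 5 = 1, and the invariant factors of ∂_1 are all 1, so H_0 = Z.
  H_1: rank ker ∂_1 − rank ∂_2 = (12 − 5) − 6 = 1, and the invariant factors of ∂_2 are all 1, so H_1 = Z.
  H_2: rank ker ∂_2 − rank ∂_3 = (6 − 6) − 0 = 0, and there is no ∂_3, so H_2 = 0.

As a check, the Euler characteristic is 6 − 12 + 6 = 0, which agrees with 1 − 1 + 0 = 0.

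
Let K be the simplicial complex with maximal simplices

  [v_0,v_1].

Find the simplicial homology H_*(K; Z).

H_0 ≅ Z,  H_1 = 0.

Take the total order v_0 < v_1 on the vertex set. Then K (dimension 1) consists of the simplices:

  0-simplices (2): [v_0], [v_1]
  1-simplices (1): [v_0,v_1]

giving chain groups C_0 ≅ Z^2, C_1 ≅ Z^1.

Boundary ∂_1: C_1 → C_0 is given by ∂[p,q] = [q] − [p]. For instance
  ∂[v_0,v_1] = [v_1] − [v_0].
The resulting 2×1 matrix has rank 1, and its Smith normal form has invariant factors (1).

Computing H_k = (kernel of ∂_k) / (image of ∂_{k+1}):

  H_0: rank C_0 − rank ∂_1 = 2 − 1 = 1, and the invariant factors of ∂_1 are all 1, so H_0 ≅ Z.
  H_1: rank ker ∂_1 − rank ∂_2 = (1 − 1) − 0 = 0, and there is no ∂_2, so H_1 ≅ 0.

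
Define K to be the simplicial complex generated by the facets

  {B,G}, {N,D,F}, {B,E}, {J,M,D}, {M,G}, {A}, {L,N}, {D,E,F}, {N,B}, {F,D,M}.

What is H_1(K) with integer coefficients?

Take the total order A < B < D < E < F < G < J < L < M < N on the vertex set. Then K (dimension 2) consists of the simplices:

  0-simplices (10): A, B, D, E, F, G, J, L, M, N
  1-simplices (14): BE, BG, BN, DE, DF, DJ, DM, DN, EF, FM, FN, GM, JM, LN
  2-simplices (4): DEF, DFM, DFN, DJM

so the chain groups are C_0 ≅ Z^10, C_1 ≅ Z^14, C_2 ≅ Z^4.

Boundary ∂_1: C_1 → C_0 is given by ∂[p,q] = [q] − [p].
The resulting 10×14 matrix has rank 8, and its Smith normal form has invariant factors (1,1,1,1,1,1,1,1).

The boundary map ∂_2: C_2 → C_1 maps a triangle to the signed sum of its edges. For instance
  ∂DFM = FM − DM + DF,
  ∂DFN = FN − DN + DF.
This gives a 14×4 integer matrix of rank 4; reducing to Smith normal form yields diagonal entries (1,1,1,1).

From H_k ≅ ker(∂_k) / im(∂_{k+1}) we obtain:

  H_1: rank ker ∂_1 − rank ∂_2 = (14 − 8) − 4 = 2, and the invariant factors of ∂_2 are all 1, so H_1 = Z^2.

H_1 = Z^2.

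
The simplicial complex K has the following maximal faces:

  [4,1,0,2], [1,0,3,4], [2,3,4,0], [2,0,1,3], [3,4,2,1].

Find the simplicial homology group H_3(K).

H_3 ≅ Z.

K has 5 vertices, 10 edges, 10 triangles, 5 3-simplices.
rank ∂_3 = 4, rank ∂_4 = 0 ⇒ b_3 = 5 − 4 − 0 = 1. So H_3 ≅ Z.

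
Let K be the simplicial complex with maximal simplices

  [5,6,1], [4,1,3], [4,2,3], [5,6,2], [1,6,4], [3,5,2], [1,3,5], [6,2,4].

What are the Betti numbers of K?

b_0 = 1, b_1 = 0, b_2 = 1.

Take the total order 1 < 2 < 3 < 4 < 5 < 6 on the vertex set. Then K (dimension 2) consists of the simplices:

  0-simplices (6): [1], [2], [3], [4], [5], [6]
  1-simplices (12): [1,3], [1,4], [1,5], [1,6], [2,3], [2,4], [2,5], [2,6], [3,4], [3,5], [4,6], [5,6]
  2-simplices (8): [1,3,4], [1,3,5], [1,4,6], [1,5,6], [2,3,4], [2,3,5], [2,4,6], [2,5,6]

Hence C_0 ≅ Z^6, C_1 ≅ Z^12, C_2 ≅ Z^8.

Boundary ∂_1: C_1 → C_0 maps an edge to its endpoints' difference, ∂[p,q] = q − p.
The 6×12 boundary matrix has rank 5 and Smith normal form diag(1,1,1,1,1).

Boundary ∂_2: C_2 → C_1 acts by ∂[p,q,r] = [q,r] − [p,r] + [p,q]. For instance
  ∂[1,3,4] = [3,4] − [1,4] + [1,3],
  ∂[1,4,6] = [4,6] − [1,6] + [1,4].
The 12×8 boundary matrix has rank 7 and Smith normal form diag(1,1,1,1,1,1,1).

Reading off H_k = ker ∂_k / im ∂_{k+1}:

  H_0: rank C_0 − rank ∂_1 = 6 − 5 = 1, and the invariant factors of ∂_1 are all 1, so H_0 = Z.
  H_1: rank ker ∂_1 − rank ∂_2 = (12 − 5) − 7 = 0, and the invariant factors of ∂_2 are all 1, so H_1 = 0.
  H_2: rank ker ∂_2 − rank ∂_3 = (8 − 7) − 0 = 1, and there is no ∂_3, so H_2 = Z.

As a check, the Euler characteristic is 6 − 12 + 8 = 2, which agrees with 1 − 0 + 1 = 2.

Hence the Betti numbers are b_0 = 1, b_1 = 0, b_2 = 1.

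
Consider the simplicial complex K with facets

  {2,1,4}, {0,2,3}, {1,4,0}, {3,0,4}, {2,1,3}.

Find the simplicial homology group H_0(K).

H_0 ≅ Z.

Order the vertices as 0 < 1 < 2 < 3 < 4. Listing each simplex with vertices in this order, K has dimension 2 with simplices:

  0-simplices (5): [0], [1], [2], [3], [4]
  1-simplices (10): [0,1], [0,2], [0,3], [0,4], [1,2], [1,3], [1,4], [2,3], [2,4], [3,4]
  2-simplices (5): [0,1,4], [0,2,3], [0,3,4], [1,2,3], [1,2,4]

giving chain groups C_0 ≅ Z^5, C_1 ≅ Z^10, C_2 ≅ Z^5.

The boundary map ∂_1: C_1 → C_0 is given by ∂[p,q] = [q] − [p]. For instance
  ∂[3,4] = [4] − [3].
This gives a 5×10 integer matrix of rank 4; reducing to Smith normal form yields diagonal entries (1,1,1,1).

Boundary ∂_2: C_2 → C_1 maps a triangle to the signed sum of its edges. For instance
  ∂[1,2,3] = [2,3] − [1,3] + [1,2],
  ∂[0,3,4] = [3,4] − [0,4] + [0,3].
This gives a 10×5 integer matrix of rank 5; reducing to Smith normal form yields diagonal entries (1,1,1,1,1).

Now H_k = ker ∂_k / im ∂_{k+1}, so:

  H_0: rank C_0 − rank ∂_1 = 5 − 4 = 1, and the invariant factors of ∂_1 are all 1, so H_0 ≅ Z.

(K is a triangulation of the Möbius band.)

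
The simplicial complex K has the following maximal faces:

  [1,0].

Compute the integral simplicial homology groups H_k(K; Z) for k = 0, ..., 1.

H_0 ≅ Z,  H_1 = 0.

Take the total order 0 < 1 on the vertex set. Then K (dimension 1) consists of the simplices:

  0-simplices (2): [0], [1]
  1-simplices (1): [0,1]

giving chain groups C_0 ≅ Z^2, C_1 ≅ Z^1.

∂_1: C_1 → C_0 is given by ∂[p,q] = [q] − [p]. For instance
  ∂[0,1] = [1] − [0].
This gives a 2×1 integer matrix of rank 1; reducing to Smith normal form yields diagonal entries (1).

Reading off H_k = ker ∂_k / im ∂_{k+1}:

  H_0: rank C_0 − rank ∂_1 = 2 − 1 = 1, and the invariant factors of ∂_1 are all 1, so H_0 ≅ Z.
  H_1: rank ker ∂_1 − rank ∂_2 = (1 − 1) − 0 = 0, and there is no ∂_2, so H_1 ≅ 0.

(K is a triangulation of the 1-simplex.)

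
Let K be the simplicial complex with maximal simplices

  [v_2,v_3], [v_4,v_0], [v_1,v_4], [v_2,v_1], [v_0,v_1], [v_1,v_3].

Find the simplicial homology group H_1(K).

Fix the vertex order v_0 < v_1 < v_2 < v_3 < v_4 and write every simplex with vertices in increasing order. Then dim K = 1 and the simplices of K are:

  0-simplices (5): [v_0], [v_1], [v_2], [v_3], [v_4]
  1-simplices (6): [v_0,v_1], [v_0,v_4], [v_1,v_2], [v_1,v_3], [v_1,v_4], [v_2,v_3]

Hence C_0 ≅ Z^5, C_1 ≅ Z^6.

∂_1: C_1 → C_0 is given by ∂[p,q] = [q] − [p]. For instance
  ∂[v_1,v_2] = [v_2] − [v_1].
This gives a 5×6 integer matrix of rank 4; reducing to Smith normal form yields diagonal entries (1,1,1,1).

Computing H_k = (kernel of ∂_k) / (image of ∂_{k+1}):

  H_1: rank ker ∂_1 − rank ∂_2 = (6 − 4) − 0 = 2, and there is no ∂_2, so H_1 = Z^2.

(K is a triangulation of a wedge of 2 circles.)

H_1 = Z^2.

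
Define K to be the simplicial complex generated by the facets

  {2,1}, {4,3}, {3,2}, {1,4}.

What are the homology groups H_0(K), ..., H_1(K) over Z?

Fix the vertex order 1 < 2 < 3 < 4 and write every simplex with vertices in increasing order. Then dim K = 1 and the simplices of K are:

  0-simplices (4): [1], [2], [3], [4]
  1-simplices (4): [1,2], [1,4], [2,3], [3,4]

Hence C_0 ≅ Z^4, C_1 ≅ Z^4.

Boundary ∂_1: C_1 → C_0 maps an edge to its endpoints' difference, ∂[p,q] = q − p.
This gives a 4×4 integer matrix of rank 3; reducing to Smith normal form yields diagonal entries (1,1,1).

From H_k ≅ ker(∂_k) / im(∂_{k+1}) we obtain:

  H_0: rank C_0 − rank ∂_1 = 4 − 3 = 1, and the invariant factors of ∂_1 are all 1, so H_0 = Z.
  H_1: rank ker ∂_1 − rank ∂_2 = (4 − 3) − 0 = 1, and there is no ∂_2, so H_1 = Z.

H_0 = Z,  H_1 = Z.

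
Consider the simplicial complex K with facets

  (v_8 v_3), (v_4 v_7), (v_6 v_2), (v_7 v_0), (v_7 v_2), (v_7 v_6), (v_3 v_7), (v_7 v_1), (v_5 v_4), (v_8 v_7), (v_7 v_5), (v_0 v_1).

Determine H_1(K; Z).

Take the total order v_0 < v_1 < v_2 < v_3 < v_4 < v_5 < v_6 < v_7 < v_8 on the vertex set. Then K (dimension 1) consists of the simplices:

  0-simplices (9): [v_0], [v_1], [v_2], [v_3], [v_4], [v_5], [v_6], [v_7], [v_8]
  1-simplices (12): [v_0,v_1], [v_0,v_7], [v_1,v_7], [v_2,v_6], [v_2,v_7], [v_3,v_7], [v_3,v_8], [v_4,v_5], [v_4,v_7], [v_5,v_7], [v_6,v_7], [v_7,v_8]

Hence C_0 ≅ Z^9, C_1 ≅ Z^12.

Boundary ∂_1: C_1 → C_0 is given by ∂[p,q] = [q] − [p]. For instance
  ∂[v_6,v_7] = [v_7] − [v_6].
The 9×12 boundary matrix has rank 8 and Smith normal form diag(1,1,1,1,1,1,1,1).

From H_k ≅ ker(∂_k) / im(∂_{k+1}) we obtain:

  H_1: rank ker ∂_1 − rank ∂_2 = (12 − 8) − 0 = 4, and there is no ∂_2, so H_1 = Z^4.

(K is a triangulation of a wedge of 4 circles.)

H_1 ≅ Z^4.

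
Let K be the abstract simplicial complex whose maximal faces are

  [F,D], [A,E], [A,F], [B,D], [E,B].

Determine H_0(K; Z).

We work with the vertex ordering A < B < D < E < F. The simplices of K, each written with vertices in increasing order, are:

  0-simplices (5): A, B, D, E, F
  1-simplices (5): AE, AF, BD, BE, DF

Hence C_0 ≅ Z^5, C_1 ≅ Z^5.

∂_1: C_1 → C_0 sends each edge [p,q] (with p < q) to q − p. For instance
  ∂BE = E − B.
The resulting 5×5 matrix has rank 4, and its Smith normal form has invariant factors (1,1,1,1).

Computing H_k = (kernel of ∂_k) / (image of ∂_{k+1}):

  H_0: rank C_0 − rank ∂_1 = 5 − 4 = 1, and the invariant factors of ∂_1 are all 1, so H_0 = Z.

H_0 = Z.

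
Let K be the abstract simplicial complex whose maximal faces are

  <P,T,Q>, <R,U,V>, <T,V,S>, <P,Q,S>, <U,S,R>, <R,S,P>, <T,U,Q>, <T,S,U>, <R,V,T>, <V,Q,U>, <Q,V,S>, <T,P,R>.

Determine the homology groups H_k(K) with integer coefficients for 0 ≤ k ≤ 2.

H_0 = Z,  H_1 = Z_2,  H_2 = 0.

Order the vertices as P < Q < R < S < T < U < V. Listing each simplex with vertices in this order, K has dimension 2 with simplices:

  0-simplices (7): P, Q, R, S, T, U, V
  1-simplices (18): PQ, PR, PS, PT, QS, QT, QU, QV, RS, RT, RU, RV, ST, SU, SV, TU, TV, UV
  2-simplices (12): PQS, PQT, PRS, PRT, QSV, QTU, QUV, RSU, RTV, RUV, STU, STV

so the chain groups are C_0 ≅ Z^7, C_1 ≅ Z^18, C_2 ≅ Z^12.

∂_1: C_1 → C_0 sends each edge [p,q] (with p < q) to q − p.
This gives a 7×18 integer matrix of rank 6; reducing to Smith normal form yields diagonal entries (1,1,1,1,1,1).

∂_2: C_2 → C_1 sends each 2-simplex [p,q,r] to [q,r] − [p,r] + [p,q]. For instance
  ∂QSV = SV − QV + QS,
  ∂STV = TV − SV + ST.
As a 18×12 matrix over Z this has rank 12, with invariant factors (1,1,1,1,1,1,1,1,1,1,1,2).

Reading off H_k = ker ∂_k / im ∂_{k+1}:

  H_0: rank C_0 − rank ∂_1 = 7 − 6 = 1, and the invariant factors of ∂_1 are all 1, so H_0 ≅ Z.
  H_1: rank ker ∂_1 − rank ∂_2 = (18 − 6) − 12 = 0, and ∂_2 has invariant factor 2 > 1, so H_1 ≅ Z_2.
  H_2: rank ker ∂_2 − rank ∂_3 = (12 − 12) − 0 = 0, and there is no ∂_3, so H_2 ≅ 0.

As a check, the Euler characteristic is 7 − 18 + 12 = 1, which agrees with 1 − 0 + 0 = 1.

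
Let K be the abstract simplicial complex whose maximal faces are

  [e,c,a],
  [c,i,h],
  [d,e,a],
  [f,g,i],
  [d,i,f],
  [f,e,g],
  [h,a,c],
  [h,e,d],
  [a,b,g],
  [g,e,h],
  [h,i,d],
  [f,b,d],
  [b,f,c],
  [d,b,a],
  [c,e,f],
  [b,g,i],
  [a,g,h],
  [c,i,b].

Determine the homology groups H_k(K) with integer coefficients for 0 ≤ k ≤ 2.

Order the vertices as a < b < c < d < e < f < g < h < i. Listing each simplex with vertices in this order, K has dimension 2 with simplices:

  0-simplices (9): a, b, c, d, e, f, g, h, i
  1-simplices (27): ab, ac, ad, ae, ag, ah, bc, bd, bf, bg, bi, ce, cf, ch, ci, de, df, dh, di, ef, eg, eh, fg, fi, gh, gi, hi
  2-simplices (18): abd, abg, ace, ach, ade, agh, bcf, bci, bdf, bgi, cef, chi, deh, dfi, dhi, efg, egh, fgi

Hence C_0 ≅ Z^9, C_1 ≅ Z^27, C_2 ≅ Z^18.

∂_1: C_1 → C_0 is given by ∂[p,q] = [q] − [p].
As a 9×27 matrix over Z this has rank 8, with invariant factors (1,1,1,1,1,1,1,1).

Boundary ∂_2: C_2 → C_1 sends each 2-simplex [p,q,r] to [q,r] − [p,r] + [p,q]. For instance
  ∂bcf = cf − bf + bc,
  ∂egh = gh − eh + eg.
This gives a 27×18 integer matrix of rank 18; reducing to Smith normal form yields diagonal entries (1,1,1,1,1,1,1,1,1,1,1,1,1,1,1,1,1,2).

Computing H_k = (kernel of ∂_k) / (image of ∂_{k+1}):

  H_0: rank C_0 − rank ∂_1 = 9 − 8 = 1, and the invariant factors of ∂_1 are all 1, so H_0 = Z.
  H_1: rank ker ∂_1 − rank ∂_2 = (27 − 8) − 18 = 1, and ∂_2 has invariant factor 2 > 1, so H_1 = Z ⊕ Z/2Z.
  H_2: rank ker ∂_2 − rank ∂_3 = (18 − 18) − 0 = 0, and there is no ∂_3, so H_2 = 0.

As a check, the Euler characteristic is 9 − 27 + 18 = 0, which agrees with 1 − 1 + 0 = 0.
(K is a triangulation of the Klein bottle.)

H_0 = Z,  H_1 = Z ⊕ Z/2Z,  H_2 = 0.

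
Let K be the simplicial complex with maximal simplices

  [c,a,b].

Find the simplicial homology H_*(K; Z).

We work with the vertex ordering a < b < c. The simplices of K, each written with vertices in increasing order, are:

  0-simplices (3): a, b, c
  1-simplices (3): ab, ac, bc
  2-simplices (1): abc

giving chain groups C_0 ≅ Z^3, C_1 ≅ Z^3, C_2 ≅ Z^1.

∂_1: C_1 → C_0 maps an edge to its endpoints' difference, ∂[p,q] = q − p. For instance
  ∂bc = c − b.
This gives a 3×3 integer matrix of rank 2; reducing to Smith normal form yields diagonal entries (1,1).

∂_2: C_2 → C_1 maps a triangle to the signed sum of its edges. For instance
  ∂abc = bc − ac + ab.
The resulting 3×1 matrix has rank 1, and its Smith normal form has invariant factors (1).

From H_k ≅ ker(∂_k) / im(∂_{k+1}) we obtain:

  H_0: rank C_0 − rank ∂_1 = 3 − 2 = 1, and the invariant factors of ∂_1 are all 1, so H_0 = Z.
  H_1: rank ker ∂_1 − rank ∂_2 = (3 − 2) − 1 = 0, and the invariant factors of ∂_2 are all 1, so H_1 = 0.
  H_2: rank ker ∂_2 − rank ∂_3 = (1 − 1) − 0 = 0, and there is no ∂_3, so H_2 = 0.

(K is a triangulation of the 2-simplex.)

H_0 ≅ Z,  H_1 = 0,  H_2 = 0.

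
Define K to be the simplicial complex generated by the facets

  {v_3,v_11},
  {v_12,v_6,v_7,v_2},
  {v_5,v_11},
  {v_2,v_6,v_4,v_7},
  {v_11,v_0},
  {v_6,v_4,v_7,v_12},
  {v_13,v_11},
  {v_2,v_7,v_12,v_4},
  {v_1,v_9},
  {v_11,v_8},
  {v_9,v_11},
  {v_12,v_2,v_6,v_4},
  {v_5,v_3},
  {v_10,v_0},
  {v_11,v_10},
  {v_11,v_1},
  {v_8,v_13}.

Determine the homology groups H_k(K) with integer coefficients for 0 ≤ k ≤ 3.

H_0 = Z^2,  H_1 = Z^4,  H_2 = 0,  H_3 = Z.

Order the vertices as v_0 < v_1 < v_2 < v_3 < v_4 < v_5 < v_6 < v_7 < v_8 < v_9 < v_10 < v_11 < v_12 < v_13. Listing each simplex with vertices in this order, K has dimension 3 with simplices:

  0-simplices (14): [v_0], [v_1], [v_2], [v_3], [v_4], [v_5], [v_6], [v_7], [v_8], [v_9], [v_10], [v_11], [v_12], [v_13]
  1-simplices (22): (22 of them)
  2-simplices (10): [v_2,v_4,v_6], [v_2,v_4,v_7], [v_2,v_4,v_12], [v_2,v_6,v_7], [v_2,v_6,v_12], [v_2,v_7,v_12], [v_4,v_6,v_7], [v_4,v_6,v_12], [v_4,v_7,v_12], [v_6,v_7,v_12]
  3-simplices (5): [v_2,v_4,v_6,v_7], [v_2,v_4,v_6,v_12], [v_2,v_4,v_7,v_12], [v_2,v_6,v_7,v_12], [v_4,v_6,v_7,v_12]

giving chain groups C_0 ≅ Z^14, C_1 ≅ Z^22, C_2 ≅ Z^10, C_3 ≅ Z^5.

Boundary ∂_1: C_1 → C_0 is given by ∂[p,q] = [q] − [p].
As a 14×22 matrix over Z this has rank 12, with invariant factors (1,1,1,1,1,1,1,1,1,1,1,1).

∂_2: C_2 → C_1 acts by ∂[p,q,r] = [q,r] − [p,r] + [p,q]. For instance
  ∂[v_6,v_7,v_12] = [v_7,v_12] − [v_6,v_12] + [v_6,v_7],
  ∂[v_2,v_4,v_6] = [v_4,v_6] − [v_2,v_6] + [v_2,v_4].
The 22×10 boundary matrix has rank 6 and Smith normal form diag(1,1,1,1,1,1).

∂_3: C_3 → C_2 sends each 3-simplex σ to the alternating sum Σ_i (−1)^i (σ with its i-th vertex removed). For instance
  ∂[v_2,v_4,v_6,v_7] = [v_4,v_6,v_7] − [v_2,v_6,v_7] + [v_2,v_4,v_7] − [v_2,v_4,v_6],
  ∂[v_4,v_6,v_7,v_12] = [v_6,v_7,v_12] − [v_4,v_7,v_12] + [v_4,v_6,v_12] − [v_4,v_6,v_7].
The resulting 10×5 matrix has rank 4, and its Smith normal form has invariant factors (1,1,1,1).

From H_k ≅ ker(∂_k) / im(∂_{k+1}) we obtain:

  H_0: rank C_0 − rank ∂_1 = 14 − 12 = 2, and the invariant factors of ∂_1 are all 1, so H_0 ≅ Z^2.
  H_1: rank ker ∂_1 − rank ∂_2 = (22 − 12) − 6 = 4, and the invariant factors of ∂_2 are all 1, so H_1 ≅ Z^4.
  H_2: rank ker ∂_2 − rank ∂_3 = (10 − 6) − 4 = 0, and the invariant factors of ∂_3 are all 1, so H_2 ≅ 0.
  H_3: rank ker ∂_3 − rank ∂_4 = (5 − 4) − 0 = 1, and there is no ∂_4, so H_3 ≅ Z.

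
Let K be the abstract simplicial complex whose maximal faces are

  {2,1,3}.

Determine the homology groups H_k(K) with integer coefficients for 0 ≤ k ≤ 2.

H_0 = Z,  H_1 = 0,  H_2 = 0.

Order the vertices as 1 < 2 < 3. Listing each simplex with vertices in this order, K has dimension 2 with simplices:

  0-simplices (3): [1], [2], [3]
  1-simplices (3): [1,2], [1,3], [2,3]
  2-simplices (1): [1,2,3]

giving chain groups C_0 ≅ Z^3, C_1 ≅ Z^3, C_2 ≅ Z^1.

∂_1: C_1 → C_0 maps an edge to its endpoints' difference, ∂[p,q] = q − p. For instance
  ∂[1,3] = [3] − [1].
The resulting 3×3 matrix has rank 2, and its Smith normal form has invariant factors (1,1).

The boundary map ∂_2: C_2 → C_1 acts by ∂[p,q,r] = [q,r] − [p,r] + [p,q]. For instance
  ∂[1,2,3] = [2,3] − [1,3] + [1,2].
As a 3×1 matrix over Z this has rank 1, with invariant factors (1).

Now H_k = ker ∂_k / im ∂_{k+1}, so:

  H_0: rank C_0 − rank ∂_1 = 3 − 2 = 1, and the invariant factors of ∂_1 are all 1, so H_0 = Z.
  H_1: rank ker ∂_1 − rank ∂_2 = (3 − 2) − 1 = 0, and the invariant factors of ∂_2 are all 1, so H_1 = 0.
  H_2: rank ker ∂_2 − rank ∂_3 = (1 − 1) − 0 = 0, and there is no ∂_3, so H_2 = 0.

(K is a triangulation of the 2-simplex.)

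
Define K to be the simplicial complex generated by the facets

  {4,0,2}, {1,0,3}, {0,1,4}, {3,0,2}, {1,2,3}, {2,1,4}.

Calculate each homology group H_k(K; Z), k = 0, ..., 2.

Fix the vertex order 0 < 1 < 2 < 3 < 4 and write every simplex with vertices in increasing order. Then dim K = 2 and the simplices of K are:

  0-simplices (5): [0], [1], [2], [3], [4]
  1-simplices (9): [0,1], [0,2], [0,3], [0,4], [1,2], [1,3], [1,4], [2,3], [2,4]
  2-simplices (6): [0,1,3], [0,1,4], [0,2,3], [0,2,4], [1,2,3], [1,2,4]

so the chain groups are C_0 ≅ Z^5, C_1 ≅ Z^9, C_2 ≅ Z^6.

The boundary map ∂_1: C_1 → C_0 sends each edge [p,q] (with p < q) to q − p. For instance
  ∂[0,4] = [4] − [0].
The resulting 5×9 matrix has rank 4, and its Smith normal form has invariant factors (1,1,1,1).

Boundary ∂_2: C_2 → C_1 sends each 2-simplex [p,q,r] to [q,r] − [p,r] + [p,q]. For instance
  ∂[1,2,4] = [2,4] − [1,4] + [1,2],
  ∂[0,2,3] = [2,3] − [0,3] + [0,2].
The 9×6 boundary matrix has rank 5 and Smith normal form diag(1,1,1,1,1).

Reading off H_k = ker ∂_k / im ∂_{k+1}:

  H_0: rank C_0 − rank ∂_1 = 5 − 4 = 1, and the invariant factors of ∂_1 are all 1, so H_0 = Z.
  H_1: rank ker ∂_1 − rank ∂_2 = (9 − 4) − 5 = 0, and the invariant factors of ∂_2 are all 1, so H_1 = 0.
  H_2: rank ker ∂_2 − rank ∂_3 = (6 − 5) − 0 = 1, and there is no ∂_3, so H_2 = Z.

As a check, the Euler characteristic is 5 − 9 + 6 = 2, which agrees with 1 − 0 + 1 = 2.

H_0 ≅ Z,  H_1 = 0,  H_2 ≅ Z.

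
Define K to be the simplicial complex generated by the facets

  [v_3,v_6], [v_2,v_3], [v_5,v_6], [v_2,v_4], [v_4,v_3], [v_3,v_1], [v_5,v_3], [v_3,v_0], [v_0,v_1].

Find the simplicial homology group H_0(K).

Fix the vertex order v_0 < v_1 < v_2 < v_3 < v_4 < v_5 < v_6 and write every simplex with vertices in increasing order. Then dim K = 1 and the simplices of K are:

  0-simplices (7): [v_0], [v_1], [v_2], [v_3], [v_4], [v_5], [v_6]
  1-simplices (9): [v_0,v_1], [v_0,v_3], [v_1,v_3], [v_2,v_3], [v_2,v_4], [v_3,v_4], [v_3,v_5], [v_3,v_6], [v_5,v_6]

giving chain groups C_0 ≅ Z^7, C_1 ≅ Z^9.

The boundary map ∂_1: C_1 → C_0 maps an edge to its endpoints' difference, ∂[p,q] = q − p. For instance
  ∂[v_1,v_3] = [v_3] − [v_1].
As a 7×9 matrix over Z this has rank 6, with invariant factors (1,1,1,1,1,1).

Now H_k = ker ∂_k / im ∂_{k+1}, so:

  H_0: rank C_0 − rank ∂_1 = 7 − 6 = 1, and the invariant factors of ∂_1 are all 1, so H_0 = Z.

H_0 ≅ Z.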